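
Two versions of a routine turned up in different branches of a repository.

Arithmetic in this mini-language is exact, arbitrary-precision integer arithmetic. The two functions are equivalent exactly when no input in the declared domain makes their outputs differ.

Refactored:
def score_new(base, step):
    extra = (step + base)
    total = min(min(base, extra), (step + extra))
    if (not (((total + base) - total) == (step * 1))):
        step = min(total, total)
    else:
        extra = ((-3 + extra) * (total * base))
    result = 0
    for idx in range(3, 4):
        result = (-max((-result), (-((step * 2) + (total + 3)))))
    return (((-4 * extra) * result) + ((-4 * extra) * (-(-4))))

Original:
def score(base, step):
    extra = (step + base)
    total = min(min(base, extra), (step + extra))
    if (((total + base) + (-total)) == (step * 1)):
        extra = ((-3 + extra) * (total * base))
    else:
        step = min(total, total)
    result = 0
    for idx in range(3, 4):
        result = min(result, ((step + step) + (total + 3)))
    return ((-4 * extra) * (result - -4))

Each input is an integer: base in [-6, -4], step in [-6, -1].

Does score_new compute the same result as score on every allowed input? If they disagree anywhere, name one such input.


Although min/max/abs usage differs; boolean connective usage differs; arithmetic usage differs; constant usage differs, 18/18 inputs agree.
verdict: equivalent


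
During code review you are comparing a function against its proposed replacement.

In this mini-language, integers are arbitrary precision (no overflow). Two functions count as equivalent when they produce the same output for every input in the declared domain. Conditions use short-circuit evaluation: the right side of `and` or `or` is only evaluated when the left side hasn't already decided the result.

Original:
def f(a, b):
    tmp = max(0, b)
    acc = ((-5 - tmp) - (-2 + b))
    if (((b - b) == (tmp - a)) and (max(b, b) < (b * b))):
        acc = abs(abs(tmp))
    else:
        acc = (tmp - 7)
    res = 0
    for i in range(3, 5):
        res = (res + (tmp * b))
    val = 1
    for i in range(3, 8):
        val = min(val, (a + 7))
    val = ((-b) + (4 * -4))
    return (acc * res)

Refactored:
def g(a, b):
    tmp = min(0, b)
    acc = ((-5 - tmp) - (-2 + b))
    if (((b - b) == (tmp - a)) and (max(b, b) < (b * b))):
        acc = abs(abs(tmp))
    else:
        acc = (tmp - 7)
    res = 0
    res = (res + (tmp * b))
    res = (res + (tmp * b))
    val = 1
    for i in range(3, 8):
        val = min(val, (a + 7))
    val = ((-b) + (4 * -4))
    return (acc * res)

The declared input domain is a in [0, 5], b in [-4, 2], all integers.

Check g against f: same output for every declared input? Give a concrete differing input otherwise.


Take a=0, b=-4.
f: tmp := 0 | acc := 1 | (((b - b) == (tmp - a)) and (max(b, b) < (b * b))): true | acc := 0 | res := 0 | iter i=3: | res := 0 | iter i=4: | res := 0 | val := 1 | iter i=3: | val := 1 | iter i=4: | val := 1 | iter i=5: | val := 1 | iter i=6: | val := 1 | iter i=7: | val := 1 | val := -12 | result 0
g: tmp := -4 | acc := 5 | (((b - b) == (tmp - a)) and (max(b, b) < (b * b))): false | acc := -11 | res := 0 | res := 16 | res := 32 | val := 1 | iter i=3: | val := 1 | iter i=4: | val := 1 | iter i=5: | val := 1 | iter i=6: | val := 1 | iter i=7: | val := 1 | val := -12 | result -352
0 != -352, so the rewrite changes behavior.
verdict: not equivalent; witness: a=0, b=-4


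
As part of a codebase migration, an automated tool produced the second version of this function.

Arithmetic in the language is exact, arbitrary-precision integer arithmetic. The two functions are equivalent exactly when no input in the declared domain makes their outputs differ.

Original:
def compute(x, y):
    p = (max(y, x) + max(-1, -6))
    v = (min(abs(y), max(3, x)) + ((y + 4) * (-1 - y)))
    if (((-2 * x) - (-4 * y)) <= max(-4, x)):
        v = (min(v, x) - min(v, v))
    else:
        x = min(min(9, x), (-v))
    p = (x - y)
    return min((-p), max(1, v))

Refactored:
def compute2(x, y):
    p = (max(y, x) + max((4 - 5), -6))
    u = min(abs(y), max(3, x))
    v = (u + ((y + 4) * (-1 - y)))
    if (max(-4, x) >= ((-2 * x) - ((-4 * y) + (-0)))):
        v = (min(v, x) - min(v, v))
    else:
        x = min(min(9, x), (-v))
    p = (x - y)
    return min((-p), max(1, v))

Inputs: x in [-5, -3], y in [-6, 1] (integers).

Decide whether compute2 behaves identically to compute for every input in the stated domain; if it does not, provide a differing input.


Behavior is preserved: although arithmetic usage differs, statement counts differ, comparison usage differs, local variable names differ, constant usage differs, the outputs never diverge.
One worked example (x=-4, y=-6) — compute: p=-5, then v=-7, then (((-2 * x) - (-4 * y)) <= max(-4, x)) is true, then v=0, then p=2, then returns -2; compute2: p=-5, then u=3, then v=-7, then (max(-4, x) >= ((-2 * x) - ((-4 * y) + (-0)))) is true, then v=0, then p=2, then returns -2; agreement on -2.
Every one of the 24 inputs gives matching results.
verdict: equivalent


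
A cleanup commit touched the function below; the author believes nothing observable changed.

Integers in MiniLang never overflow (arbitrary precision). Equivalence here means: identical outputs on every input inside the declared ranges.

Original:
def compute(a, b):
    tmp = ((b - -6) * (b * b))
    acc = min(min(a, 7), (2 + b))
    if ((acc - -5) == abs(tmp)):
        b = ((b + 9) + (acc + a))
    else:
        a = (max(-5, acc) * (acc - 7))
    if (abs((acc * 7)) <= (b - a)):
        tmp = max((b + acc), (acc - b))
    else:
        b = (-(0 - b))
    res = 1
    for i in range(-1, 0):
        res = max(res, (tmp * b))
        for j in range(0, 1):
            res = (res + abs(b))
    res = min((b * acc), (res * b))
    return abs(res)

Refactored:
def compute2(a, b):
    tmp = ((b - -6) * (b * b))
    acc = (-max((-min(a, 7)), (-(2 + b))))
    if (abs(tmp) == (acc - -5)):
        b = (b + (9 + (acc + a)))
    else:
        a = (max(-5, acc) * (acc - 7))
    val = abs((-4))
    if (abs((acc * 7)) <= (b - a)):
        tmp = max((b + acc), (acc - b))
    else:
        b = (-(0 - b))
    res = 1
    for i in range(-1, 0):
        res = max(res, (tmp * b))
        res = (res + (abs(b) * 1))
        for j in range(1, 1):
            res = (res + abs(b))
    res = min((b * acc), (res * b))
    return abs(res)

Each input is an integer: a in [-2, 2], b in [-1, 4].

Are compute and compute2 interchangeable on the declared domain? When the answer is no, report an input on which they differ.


The two are interchangeable: statement counts differ; arithmetic usage differs; loop structure differs; constant usage differs; local variable names differ; min/max/abs usage differs, and every declared input agrees.
Tracing a=-1, b=-1: compute: tmp becomes 5; next acc becomes -1; next ((acc - -5) == abs(tmp)) evaluates to false; next a becomes 8; next (abs((acc * 7)) <= (b - a)) evaluates to false; next b becomes -1; next res becomes 1; next at i=-1:; next res becomes 1; next at j=0:; next res becomes 2; next res becomes -2; next final value 2 | compute2: tmp becomes 5; next acc becomes -1; next (abs(tmp) == (acc - -5)) evaluates to false; next a becomes 8; next val becomes 4; next (abs((acc * 7)) <= (b - a)) evaluates to false; next b becomes -1; next res becomes 1; next at i=-1:; next res becomes 1; next res becomes 2; next j never enters its loop body; next res becomes -2; next final value 2 — matching result 2.
Across all 30 domain points the two functions coincide.
verdict: equivalent


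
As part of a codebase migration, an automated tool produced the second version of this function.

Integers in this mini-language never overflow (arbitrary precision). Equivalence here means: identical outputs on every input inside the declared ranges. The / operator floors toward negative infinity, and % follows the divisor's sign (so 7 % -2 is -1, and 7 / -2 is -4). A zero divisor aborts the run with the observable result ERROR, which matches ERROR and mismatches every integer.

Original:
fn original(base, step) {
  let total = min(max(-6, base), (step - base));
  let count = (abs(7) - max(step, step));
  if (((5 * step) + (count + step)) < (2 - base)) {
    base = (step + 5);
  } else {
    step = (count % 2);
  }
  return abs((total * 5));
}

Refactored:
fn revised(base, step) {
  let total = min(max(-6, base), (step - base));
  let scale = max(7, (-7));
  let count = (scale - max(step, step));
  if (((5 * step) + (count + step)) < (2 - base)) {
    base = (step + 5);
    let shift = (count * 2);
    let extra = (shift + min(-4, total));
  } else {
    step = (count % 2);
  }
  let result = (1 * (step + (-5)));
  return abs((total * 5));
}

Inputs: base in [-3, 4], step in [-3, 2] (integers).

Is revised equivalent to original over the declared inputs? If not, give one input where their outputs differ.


The two versions differ — the changes include constant usage differs, plus arithmetic usage differs, plus statement counts differ, plus local variable names differ, plus min/max/abs usage differs.
One worked example (base=0, step=-1) — original: total := -1 | count := 8 | (((5 * step) + (count + step)) < (2 - base)): false | step := 0 | result 5; revised: total := -1 | scale := 7 | count := 8 | (((5 * step) + (count + step)) < (2 - base)): false | step := 0 | result := -5 | result 5; agreement on 5.
Across all 48 domain points the two functions coincide.
verdict: equivalent


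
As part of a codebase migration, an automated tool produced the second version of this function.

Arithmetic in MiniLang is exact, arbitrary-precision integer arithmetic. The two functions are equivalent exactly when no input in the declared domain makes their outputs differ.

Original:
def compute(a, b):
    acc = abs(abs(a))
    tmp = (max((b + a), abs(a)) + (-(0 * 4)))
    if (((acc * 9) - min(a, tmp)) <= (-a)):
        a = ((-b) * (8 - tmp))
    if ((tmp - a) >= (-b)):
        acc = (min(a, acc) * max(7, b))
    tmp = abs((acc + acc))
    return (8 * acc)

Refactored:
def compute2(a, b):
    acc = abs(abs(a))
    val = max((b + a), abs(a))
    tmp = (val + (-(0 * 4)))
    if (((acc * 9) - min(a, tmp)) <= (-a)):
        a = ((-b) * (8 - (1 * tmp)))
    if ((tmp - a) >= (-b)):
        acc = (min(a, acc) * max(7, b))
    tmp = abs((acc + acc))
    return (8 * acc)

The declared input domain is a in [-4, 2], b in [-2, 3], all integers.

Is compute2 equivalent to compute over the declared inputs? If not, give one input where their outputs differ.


Behavior is preserved: although statement counts differ, constant usage differs, local variable names differ, arithmetic usage differs, the outputs never diverge.
One worked example (a=-4, b=3) — compute: acc := 4 | tmp := 4 | (((acc * 9) - min(a, tmp)) <= (-a)): false | ((tmp - a) >= (-b)): true | acc := -28 | tmp := 56 | result -224; compute2: acc := 4 | val := 4 | tmp := 4 | (((acc * 9) - min(a, tmp)) <= (-a)): false | ((tmp - a) >= (-b)): true | acc := -28 | tmp := 56 | result -224; agreement on -224.
An exhaustive pass over the 42 declared inputs shows identical outputs.
verdict: equivalent


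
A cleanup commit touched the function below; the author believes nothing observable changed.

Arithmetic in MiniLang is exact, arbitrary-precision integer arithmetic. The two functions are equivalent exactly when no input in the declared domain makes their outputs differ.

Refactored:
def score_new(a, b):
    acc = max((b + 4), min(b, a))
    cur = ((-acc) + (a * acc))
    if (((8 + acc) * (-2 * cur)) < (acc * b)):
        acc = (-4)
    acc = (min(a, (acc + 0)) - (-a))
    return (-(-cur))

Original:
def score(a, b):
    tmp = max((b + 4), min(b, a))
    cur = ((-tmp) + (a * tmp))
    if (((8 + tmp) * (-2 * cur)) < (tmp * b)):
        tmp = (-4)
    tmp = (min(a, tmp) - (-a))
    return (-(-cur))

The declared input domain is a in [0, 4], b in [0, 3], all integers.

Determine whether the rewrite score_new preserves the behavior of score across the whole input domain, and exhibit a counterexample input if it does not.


Side by side, the visible changes include: arithmetic usage differs, plus local variable names differ, plus constant usage differs.
As a probe, take a=1, b=0: score runs tmp=4, then cur=0, then (((8 + tmp) * (-2 * cur)) < (tmp * b)) is false, then tmp=2, then returns 0; score_new runs acc=4, then cur=0, then (((8 + acc) * (-2 * cur)) < (acc * b)) is false, then acc=2, then returns 0; both end at 0.
Sweeping the whole domain (20 inputs) finds no disagreement.
verdict: equivalent


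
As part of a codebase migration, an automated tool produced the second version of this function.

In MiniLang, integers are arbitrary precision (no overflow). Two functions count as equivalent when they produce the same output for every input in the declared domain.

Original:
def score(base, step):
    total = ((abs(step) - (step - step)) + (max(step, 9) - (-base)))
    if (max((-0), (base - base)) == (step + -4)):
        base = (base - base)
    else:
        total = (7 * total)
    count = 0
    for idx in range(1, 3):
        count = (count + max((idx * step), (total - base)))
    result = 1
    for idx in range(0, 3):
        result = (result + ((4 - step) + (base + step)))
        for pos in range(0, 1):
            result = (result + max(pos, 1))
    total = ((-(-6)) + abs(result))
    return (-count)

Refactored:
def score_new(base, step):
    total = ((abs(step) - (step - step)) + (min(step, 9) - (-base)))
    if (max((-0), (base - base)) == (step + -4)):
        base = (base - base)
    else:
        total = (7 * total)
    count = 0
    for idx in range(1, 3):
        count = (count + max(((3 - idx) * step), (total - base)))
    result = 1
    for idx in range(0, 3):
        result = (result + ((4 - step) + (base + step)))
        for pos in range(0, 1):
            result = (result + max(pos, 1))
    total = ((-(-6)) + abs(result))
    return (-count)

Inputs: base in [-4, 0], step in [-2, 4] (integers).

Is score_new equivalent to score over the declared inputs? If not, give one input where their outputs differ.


Take base=-4, step=-2.
score: total=7, then (max((-0), (base - base)) == (step + -4)) is false, then total=49, then count=0, then (idx=1), then count=53, then (idx=2), then count=106, then result=1, then (idx=0), then result=1, then (pos=0), then result=2, then (idx=1), then result=2, then (pos=0), then result=3, then (idx=2), then result=3, then (pos=0), then result=4, then total=10, then returns -106
score_new: total=-4, then (max((-0), (base - base)) == (step + -4)) is false, then total=-28, then count=0, then (idx=1), then count=-4, then (idx=2), then count=-6, then result=1, then (idx=0), then result=1, then (pos=0), then result=2, then (idx=1), then result=2, then (pos=0), then result=3, then (idx=2), then result=3, then (pos=0), then result=4, then total=10, then returns 6
-106 against 6: the behavior changed.
verdict: not equivalent; witness: base=-4, step=-2


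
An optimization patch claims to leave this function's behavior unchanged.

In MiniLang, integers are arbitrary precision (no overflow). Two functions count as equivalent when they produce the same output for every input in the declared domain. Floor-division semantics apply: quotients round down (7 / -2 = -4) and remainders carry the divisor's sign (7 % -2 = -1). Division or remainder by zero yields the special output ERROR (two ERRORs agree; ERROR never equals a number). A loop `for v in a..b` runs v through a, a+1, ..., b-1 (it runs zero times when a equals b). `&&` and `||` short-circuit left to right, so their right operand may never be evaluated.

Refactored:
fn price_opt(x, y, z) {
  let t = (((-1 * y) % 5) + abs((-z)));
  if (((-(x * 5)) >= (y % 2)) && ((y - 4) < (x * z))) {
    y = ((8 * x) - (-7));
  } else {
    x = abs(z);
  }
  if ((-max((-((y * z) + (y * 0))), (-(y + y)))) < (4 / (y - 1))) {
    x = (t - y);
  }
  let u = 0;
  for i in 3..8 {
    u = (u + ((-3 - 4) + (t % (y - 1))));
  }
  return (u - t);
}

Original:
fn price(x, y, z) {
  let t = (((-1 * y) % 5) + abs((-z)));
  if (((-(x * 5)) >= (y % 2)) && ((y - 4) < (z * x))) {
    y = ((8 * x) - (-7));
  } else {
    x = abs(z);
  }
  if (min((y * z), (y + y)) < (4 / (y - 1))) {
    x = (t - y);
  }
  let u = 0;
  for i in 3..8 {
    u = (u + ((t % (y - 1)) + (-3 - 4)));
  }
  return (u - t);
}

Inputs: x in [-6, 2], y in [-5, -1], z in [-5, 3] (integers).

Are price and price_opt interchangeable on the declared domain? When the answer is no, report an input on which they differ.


Side by side, the visible changes include: min/max/abs usage differs; and arithmetic usage differs; and constant usage differs.
One worked example (x=1, y=-2, z=1) — price: t becomes 3; next (((-(x * 5)) >= (y % 2)) && ((y - 4) < (z * x))) evaluates to false; next x becomes 1; next (min((y * z), (y + y)) < (4 / (y - 1))) evaluates to true; next x becomes 5; next u becomes 0; next at i=3:; next u becomes -7; next at i=4:; next u becomes -14; next at i=5:; next u becomes -21; next at i=6:; next u becomes -28; next at i=7:; next u becomes -35; next final value -38; price_opt: t becomes 3; next (((-(x * 5)) >= (y % 2)) && ((y - 4) < (x * z))) evaluates to false; next x becomes 1; next ((-max((-((y * z) + (y * 0))), (-(y + y)))) < (4 / (y - 1))) evaluates to true; next x becomes 5; next u becomes 0; next at i=3:; next u becomes -7; next at i=4:; next u becomes -14; next at i=5:; next u becomes -21; next at i=6:; next u becomes -28; next at i=7:; next u becomes -35; next final value -38; agreement on -38.
Across all 405 domain points the two functions coincide.
verdict: equivalent


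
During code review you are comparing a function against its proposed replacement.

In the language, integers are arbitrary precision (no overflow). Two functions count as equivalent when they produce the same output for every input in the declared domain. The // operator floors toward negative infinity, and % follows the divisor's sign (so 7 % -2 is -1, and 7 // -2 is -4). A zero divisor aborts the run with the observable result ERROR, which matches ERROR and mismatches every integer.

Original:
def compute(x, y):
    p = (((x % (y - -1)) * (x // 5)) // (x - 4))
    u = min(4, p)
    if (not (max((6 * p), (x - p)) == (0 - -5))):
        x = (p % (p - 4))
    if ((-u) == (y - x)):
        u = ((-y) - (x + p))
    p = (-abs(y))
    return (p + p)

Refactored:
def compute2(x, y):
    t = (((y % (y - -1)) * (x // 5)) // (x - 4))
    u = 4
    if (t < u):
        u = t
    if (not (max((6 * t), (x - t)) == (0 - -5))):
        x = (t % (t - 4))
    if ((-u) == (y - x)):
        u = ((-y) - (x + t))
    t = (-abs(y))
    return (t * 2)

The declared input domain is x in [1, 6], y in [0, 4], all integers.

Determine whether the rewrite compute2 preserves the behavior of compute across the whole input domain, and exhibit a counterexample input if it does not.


Try x=5, y=4.
compute: p := 0 | u := 0 | (not (max((6 * p), (x - p)) == (0 - -5))): false | ((-u) == (y - x)): false | p := -4 | result -8
compute2: t := 4 | u := 4 | (t < u): false | (not (max((6 * t), (x - t)) == (0 - -5))): true | divide-by-zero, output ERROR
-8 != ERROR, so the rewrite changes behavior.
verdict: not equivalent; witness: x=5, y=4


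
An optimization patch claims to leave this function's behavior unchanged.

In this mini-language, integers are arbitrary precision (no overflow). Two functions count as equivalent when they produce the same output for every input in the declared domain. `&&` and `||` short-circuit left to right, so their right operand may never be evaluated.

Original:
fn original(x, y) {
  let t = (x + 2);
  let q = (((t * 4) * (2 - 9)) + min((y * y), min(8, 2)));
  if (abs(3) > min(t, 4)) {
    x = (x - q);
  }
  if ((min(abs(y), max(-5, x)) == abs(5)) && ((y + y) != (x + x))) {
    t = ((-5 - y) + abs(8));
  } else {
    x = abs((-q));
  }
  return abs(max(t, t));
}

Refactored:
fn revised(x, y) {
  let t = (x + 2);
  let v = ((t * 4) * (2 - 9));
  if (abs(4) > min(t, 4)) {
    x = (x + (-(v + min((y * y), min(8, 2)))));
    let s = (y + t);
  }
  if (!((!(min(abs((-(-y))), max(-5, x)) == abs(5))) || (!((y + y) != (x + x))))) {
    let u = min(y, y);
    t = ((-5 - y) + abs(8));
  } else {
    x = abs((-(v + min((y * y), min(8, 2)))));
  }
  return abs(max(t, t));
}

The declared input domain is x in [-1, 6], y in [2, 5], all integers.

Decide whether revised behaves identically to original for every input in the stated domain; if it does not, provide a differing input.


Take x=1, y=5.
original: t=3, then q=-82, then (abs(3) > min(t, 4)) is false, then ((min(abs(y), max(-5, x)) == abs(5)) && ((y + y) != (x + x))) is false, then x=82, then returns 3
revised: t=3, then v=-84, then (abs(4) > min(t, 4)) is true, then x=83, then s=8, then (!((!(min(abs((-(-y))), max(-5, x)) == abs(5))) || (!((y + y) != (x + x))))) is true, then u=5, then t=-2, then returns 2
3 != 2, so the rewrite changes behavior.
verdict: not equivalent; witness: x=1, y=5


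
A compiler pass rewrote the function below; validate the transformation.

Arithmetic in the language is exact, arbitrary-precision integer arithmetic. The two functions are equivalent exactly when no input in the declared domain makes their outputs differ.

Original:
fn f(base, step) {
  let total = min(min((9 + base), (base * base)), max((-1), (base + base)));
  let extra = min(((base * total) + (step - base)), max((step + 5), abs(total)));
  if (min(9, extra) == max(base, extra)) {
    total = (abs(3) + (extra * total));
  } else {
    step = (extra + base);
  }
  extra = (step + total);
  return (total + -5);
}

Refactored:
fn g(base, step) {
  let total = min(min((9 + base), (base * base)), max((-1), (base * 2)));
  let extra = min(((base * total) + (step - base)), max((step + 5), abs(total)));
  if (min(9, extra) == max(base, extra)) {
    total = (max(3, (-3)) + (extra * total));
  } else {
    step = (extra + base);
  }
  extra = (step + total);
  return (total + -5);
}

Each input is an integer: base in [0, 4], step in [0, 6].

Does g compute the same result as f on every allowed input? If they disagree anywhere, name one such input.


Behavior is preserved: although min/max/abs usage differs; also arithmetic usage differs; also constant usage differs, the outputs never diverge.
One worked example (base=3, step=1) — f: total becomes 6; next extra becomes 6; next (min(9, extra) == max(base, extra)) evaluates to true; next total becomes 39; next extra becomes 40; next final value 34; g: total becomes 6; next extra becomes 6; next (min(9, extra) == max(base, extra)) evaluates to true; next total becomes 39; next extra becomes 40; next final value 34; agreement on 34.
An exhaustive pass over the 35 declared inputs shows identical outputs.
verdict: equivalent


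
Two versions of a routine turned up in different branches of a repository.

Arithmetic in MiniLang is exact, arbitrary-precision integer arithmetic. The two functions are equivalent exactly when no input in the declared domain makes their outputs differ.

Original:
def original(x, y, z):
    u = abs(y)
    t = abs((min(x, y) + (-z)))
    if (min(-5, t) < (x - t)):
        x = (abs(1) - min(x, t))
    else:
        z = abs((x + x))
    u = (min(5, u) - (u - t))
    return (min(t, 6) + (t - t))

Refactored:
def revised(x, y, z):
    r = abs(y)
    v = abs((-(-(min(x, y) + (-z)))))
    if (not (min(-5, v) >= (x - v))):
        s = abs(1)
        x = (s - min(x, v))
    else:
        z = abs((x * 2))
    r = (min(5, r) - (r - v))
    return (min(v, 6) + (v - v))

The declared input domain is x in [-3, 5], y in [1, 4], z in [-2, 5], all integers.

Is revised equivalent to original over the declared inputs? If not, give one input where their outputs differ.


This is a faithful refactor — statement counts differ, plus comparison usage differs, plus constant usage differs, plus boolean connective usage differs, plus local variable names differ, plus arithmetic usage differs, but the computed results match everywhere.
Spot check at x=1, y=3, z=0 — original: u = 3; t = 1; (min(-5, t) < (x - t)) -> true; x = 0; u = 1; return 1. revised: r = 3; v = 1; (not (min(-5, v) >= (x - v))) -> true; s = 1; x = 0; r = 1; return 1. Both give 1.
Across all 288 domain points the two functions coincide.
verdict: equivalent


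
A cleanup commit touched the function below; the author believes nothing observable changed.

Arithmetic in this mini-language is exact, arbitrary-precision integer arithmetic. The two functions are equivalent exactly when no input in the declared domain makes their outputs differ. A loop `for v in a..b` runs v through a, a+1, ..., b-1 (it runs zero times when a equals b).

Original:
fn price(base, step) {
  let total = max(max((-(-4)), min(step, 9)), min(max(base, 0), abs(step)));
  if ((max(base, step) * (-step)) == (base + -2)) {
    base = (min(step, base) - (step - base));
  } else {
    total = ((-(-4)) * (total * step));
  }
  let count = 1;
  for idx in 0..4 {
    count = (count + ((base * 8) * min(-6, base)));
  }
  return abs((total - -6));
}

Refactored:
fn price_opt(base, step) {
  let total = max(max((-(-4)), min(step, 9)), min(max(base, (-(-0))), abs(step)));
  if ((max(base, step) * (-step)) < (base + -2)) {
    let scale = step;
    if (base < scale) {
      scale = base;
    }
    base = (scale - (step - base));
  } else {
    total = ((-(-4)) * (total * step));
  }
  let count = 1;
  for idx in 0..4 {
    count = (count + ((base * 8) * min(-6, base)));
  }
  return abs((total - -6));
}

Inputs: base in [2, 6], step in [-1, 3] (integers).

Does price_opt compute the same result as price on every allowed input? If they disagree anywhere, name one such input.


At base=2, step=0: price gives 10, price_opt gives 6.
verdict: not equivalent; witness: base=2, step=0


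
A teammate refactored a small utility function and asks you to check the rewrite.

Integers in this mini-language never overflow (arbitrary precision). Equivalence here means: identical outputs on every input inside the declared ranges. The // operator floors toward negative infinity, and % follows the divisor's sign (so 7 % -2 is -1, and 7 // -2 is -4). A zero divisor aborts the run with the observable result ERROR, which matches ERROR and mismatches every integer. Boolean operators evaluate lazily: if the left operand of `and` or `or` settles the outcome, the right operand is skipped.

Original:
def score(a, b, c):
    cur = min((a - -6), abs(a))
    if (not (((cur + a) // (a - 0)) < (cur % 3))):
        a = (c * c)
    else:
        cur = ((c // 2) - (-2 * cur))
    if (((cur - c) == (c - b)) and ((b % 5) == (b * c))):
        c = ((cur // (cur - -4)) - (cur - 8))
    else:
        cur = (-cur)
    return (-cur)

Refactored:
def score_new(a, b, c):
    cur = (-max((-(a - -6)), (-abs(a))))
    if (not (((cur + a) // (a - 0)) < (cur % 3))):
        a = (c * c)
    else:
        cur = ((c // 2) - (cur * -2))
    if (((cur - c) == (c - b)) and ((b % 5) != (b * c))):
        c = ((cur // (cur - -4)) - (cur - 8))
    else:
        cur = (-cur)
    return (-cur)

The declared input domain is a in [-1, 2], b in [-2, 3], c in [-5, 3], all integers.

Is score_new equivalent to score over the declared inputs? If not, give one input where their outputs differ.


On input a=-1, b=-2, c=0, score returns 2 while score_new returns -2.
verdict: not equivalent; witness: a=-1, b=-2, c=0


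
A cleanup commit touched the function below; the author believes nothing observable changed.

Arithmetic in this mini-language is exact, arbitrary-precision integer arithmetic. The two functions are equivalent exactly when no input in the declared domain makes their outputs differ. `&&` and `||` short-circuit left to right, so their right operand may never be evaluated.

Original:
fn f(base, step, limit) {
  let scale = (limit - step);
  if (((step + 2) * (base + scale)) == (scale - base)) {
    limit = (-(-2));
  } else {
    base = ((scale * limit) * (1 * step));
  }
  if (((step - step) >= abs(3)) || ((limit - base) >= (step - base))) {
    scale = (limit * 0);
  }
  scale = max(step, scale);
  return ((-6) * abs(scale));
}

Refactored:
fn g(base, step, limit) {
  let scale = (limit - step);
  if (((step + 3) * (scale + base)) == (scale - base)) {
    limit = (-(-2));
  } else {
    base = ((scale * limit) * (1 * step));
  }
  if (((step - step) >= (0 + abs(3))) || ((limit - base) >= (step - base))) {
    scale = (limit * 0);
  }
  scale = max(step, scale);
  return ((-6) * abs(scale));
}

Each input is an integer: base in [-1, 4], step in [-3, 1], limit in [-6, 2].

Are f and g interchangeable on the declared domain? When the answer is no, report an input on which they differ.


There is a counterexample at base=-1, step=-3, limit=-4: -6 on one side, 0 on the other.
f: scale becomes -1; next (((step + 2) * (base + scale)) == (scale - base)) evaluates to false; next base becomes -12; next (((step - step) >= abs(3)) || ((limit - base) >= (step - base))) evaluates to false; next scale becomes -1; next final value -6
g: scale becomes -1; next (((step + 3) * (scale + base)) == (scale - base)) evaluates to true; next limit becomes 2; next (((step - step) >= (0 + abs(3))) || ((limit - base) >= (step - base))) evaluates to true; next scale becomes 0; next scale becomes 0; next final value 0
verdict: not equivalent; witness: base=-1, step=-3, limit=-4


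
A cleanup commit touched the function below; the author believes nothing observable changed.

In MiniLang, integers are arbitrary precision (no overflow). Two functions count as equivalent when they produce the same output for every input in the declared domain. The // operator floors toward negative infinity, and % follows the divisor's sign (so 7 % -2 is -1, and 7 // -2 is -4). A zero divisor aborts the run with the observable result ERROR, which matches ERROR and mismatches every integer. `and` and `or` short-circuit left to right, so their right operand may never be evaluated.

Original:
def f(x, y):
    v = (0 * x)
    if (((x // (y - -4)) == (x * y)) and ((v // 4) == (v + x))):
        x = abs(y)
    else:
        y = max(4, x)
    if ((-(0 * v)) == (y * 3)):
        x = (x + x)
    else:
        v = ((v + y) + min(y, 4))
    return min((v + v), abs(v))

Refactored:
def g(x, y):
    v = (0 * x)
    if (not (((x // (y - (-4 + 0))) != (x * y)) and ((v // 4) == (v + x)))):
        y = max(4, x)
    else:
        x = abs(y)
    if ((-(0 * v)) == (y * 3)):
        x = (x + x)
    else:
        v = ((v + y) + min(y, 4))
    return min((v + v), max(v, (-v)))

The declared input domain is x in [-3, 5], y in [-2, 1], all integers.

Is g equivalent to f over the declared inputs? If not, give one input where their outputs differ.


Input x=0, y=-2: -8 from f versus 8 from g.
verdict: not equivalent; witness: x=0, y=-2


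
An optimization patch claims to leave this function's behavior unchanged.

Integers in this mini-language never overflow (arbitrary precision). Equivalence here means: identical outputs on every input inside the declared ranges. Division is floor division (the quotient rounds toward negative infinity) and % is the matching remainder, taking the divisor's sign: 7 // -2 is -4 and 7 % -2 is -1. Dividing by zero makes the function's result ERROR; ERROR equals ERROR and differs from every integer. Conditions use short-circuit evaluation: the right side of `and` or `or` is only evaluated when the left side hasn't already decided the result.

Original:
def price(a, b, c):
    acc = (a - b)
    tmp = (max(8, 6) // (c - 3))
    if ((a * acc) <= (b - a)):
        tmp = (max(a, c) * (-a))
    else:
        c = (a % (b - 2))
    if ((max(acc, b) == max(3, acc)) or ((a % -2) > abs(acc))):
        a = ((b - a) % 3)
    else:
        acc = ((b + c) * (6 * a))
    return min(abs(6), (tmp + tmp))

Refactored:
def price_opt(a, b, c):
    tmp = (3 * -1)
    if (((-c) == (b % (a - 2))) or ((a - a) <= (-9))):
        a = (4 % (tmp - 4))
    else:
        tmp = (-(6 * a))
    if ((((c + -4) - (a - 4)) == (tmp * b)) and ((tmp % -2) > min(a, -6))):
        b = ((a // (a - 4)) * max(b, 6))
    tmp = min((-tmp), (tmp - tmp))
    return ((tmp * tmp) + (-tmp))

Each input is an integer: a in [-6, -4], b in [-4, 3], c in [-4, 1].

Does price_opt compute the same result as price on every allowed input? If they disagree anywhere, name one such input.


Consider the input a=-6, b=-4, c=-4.
price: acc becomes -2; next tmp becomes -2; next ((a * acc) <= (b - a)) evaluates to false; next c becomes 0; next ((max(acc, b) == max(3, acc)) or ((a % -2) > abs(acc))) evaluates to false; next acc becomes 144; next final value -4
price_opt: tmp becomes -3; next (((-c) == (b % (a - 2))) or ((a - a) <= (-9))) evaluates to false; next tmp becomes 36; next ((((c + -4) - (a - 4)) == (tmp * b)) and ((tmp % -2) > min(a, -6))) evaluates to false; next tmp becomes -36; next final value 1332
-4 != 1332, so the rewrite changes behavior.
verdict: not equivalent; witness: a=-6, b=-4, c=-4


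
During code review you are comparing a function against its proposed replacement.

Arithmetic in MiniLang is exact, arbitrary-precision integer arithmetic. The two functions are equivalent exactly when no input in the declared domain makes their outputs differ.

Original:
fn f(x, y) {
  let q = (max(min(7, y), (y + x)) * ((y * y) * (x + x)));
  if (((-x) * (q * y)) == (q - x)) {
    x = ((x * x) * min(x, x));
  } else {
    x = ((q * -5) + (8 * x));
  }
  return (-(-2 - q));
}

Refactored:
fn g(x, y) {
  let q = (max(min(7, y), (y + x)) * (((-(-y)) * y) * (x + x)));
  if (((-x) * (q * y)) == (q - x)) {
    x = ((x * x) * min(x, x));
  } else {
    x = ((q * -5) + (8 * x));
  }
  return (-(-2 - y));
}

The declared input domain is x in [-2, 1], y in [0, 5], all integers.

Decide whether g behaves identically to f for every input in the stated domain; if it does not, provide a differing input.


The rewrite breaks on x=-2, y=1, where the results are -2 and 3.
f: q becomes -4; next (((-x) * (q * y)) == (q - x)) evaluates to false; next x becomes 4; next final value -2
g: q becomes -4; next (((-x) * (q * y)) == (q - x)) evaluates to false; next x becomes 4; next final value 3
verdict: not equivalent; witness: x=-2, y=1


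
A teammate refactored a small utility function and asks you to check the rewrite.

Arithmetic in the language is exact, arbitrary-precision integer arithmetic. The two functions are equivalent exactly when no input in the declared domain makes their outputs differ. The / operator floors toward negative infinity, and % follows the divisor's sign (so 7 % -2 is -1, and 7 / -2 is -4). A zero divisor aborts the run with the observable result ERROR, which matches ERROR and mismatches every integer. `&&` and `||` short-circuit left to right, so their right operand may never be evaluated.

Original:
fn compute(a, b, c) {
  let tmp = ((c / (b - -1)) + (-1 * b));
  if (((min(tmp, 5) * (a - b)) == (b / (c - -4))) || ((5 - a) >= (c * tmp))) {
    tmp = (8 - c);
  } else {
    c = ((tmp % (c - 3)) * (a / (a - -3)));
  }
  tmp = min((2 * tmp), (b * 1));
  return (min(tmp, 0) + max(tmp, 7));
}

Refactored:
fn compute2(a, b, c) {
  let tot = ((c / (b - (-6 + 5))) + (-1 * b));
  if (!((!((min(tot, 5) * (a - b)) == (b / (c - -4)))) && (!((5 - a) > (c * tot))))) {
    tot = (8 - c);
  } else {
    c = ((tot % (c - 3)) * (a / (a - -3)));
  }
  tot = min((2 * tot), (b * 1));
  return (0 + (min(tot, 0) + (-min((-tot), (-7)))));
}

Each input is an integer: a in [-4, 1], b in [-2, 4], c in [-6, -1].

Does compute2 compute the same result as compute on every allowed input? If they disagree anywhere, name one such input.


These are not equivalent — on a=-4, b=0, c=-3 the outputs split (7 vs 1).
compute: tmp becomes -3; next (((min(tmp, 5) * (a - b)) == (b / (c - -4))) || ((5 - a) >= (c * tmp))) evaluates to true; next tmp becomes 11; next tmp becomes 0; next final value 7
compute2: tot becomes -3; next (!((!((min(tot, 5) * (a - b)) == (b / (c - -4)))) && (!((5 - a) > (c * tot))))) evaluates to false; next c becomes -12; next tot becomes -6; next final value 1
verdict: not equivalent; witness: a=-4, b=0, c=-3


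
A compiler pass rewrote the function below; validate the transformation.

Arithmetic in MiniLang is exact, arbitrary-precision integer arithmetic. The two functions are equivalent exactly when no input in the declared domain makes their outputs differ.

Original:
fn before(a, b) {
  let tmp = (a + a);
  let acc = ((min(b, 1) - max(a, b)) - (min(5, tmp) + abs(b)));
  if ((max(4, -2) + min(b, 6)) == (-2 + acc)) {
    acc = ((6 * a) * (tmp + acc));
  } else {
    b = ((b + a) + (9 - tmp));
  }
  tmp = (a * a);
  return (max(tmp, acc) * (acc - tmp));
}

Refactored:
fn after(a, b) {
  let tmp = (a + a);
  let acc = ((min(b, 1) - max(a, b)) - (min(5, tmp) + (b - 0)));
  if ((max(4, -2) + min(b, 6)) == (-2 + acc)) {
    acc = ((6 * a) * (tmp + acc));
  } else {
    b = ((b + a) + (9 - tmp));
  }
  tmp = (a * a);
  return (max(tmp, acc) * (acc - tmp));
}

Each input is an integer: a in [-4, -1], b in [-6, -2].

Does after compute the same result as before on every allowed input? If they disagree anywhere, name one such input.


At a=-4, b=-6: before gives 33792, after gives -64.
verdict: not equivalent; witness: a=-4, b=-6


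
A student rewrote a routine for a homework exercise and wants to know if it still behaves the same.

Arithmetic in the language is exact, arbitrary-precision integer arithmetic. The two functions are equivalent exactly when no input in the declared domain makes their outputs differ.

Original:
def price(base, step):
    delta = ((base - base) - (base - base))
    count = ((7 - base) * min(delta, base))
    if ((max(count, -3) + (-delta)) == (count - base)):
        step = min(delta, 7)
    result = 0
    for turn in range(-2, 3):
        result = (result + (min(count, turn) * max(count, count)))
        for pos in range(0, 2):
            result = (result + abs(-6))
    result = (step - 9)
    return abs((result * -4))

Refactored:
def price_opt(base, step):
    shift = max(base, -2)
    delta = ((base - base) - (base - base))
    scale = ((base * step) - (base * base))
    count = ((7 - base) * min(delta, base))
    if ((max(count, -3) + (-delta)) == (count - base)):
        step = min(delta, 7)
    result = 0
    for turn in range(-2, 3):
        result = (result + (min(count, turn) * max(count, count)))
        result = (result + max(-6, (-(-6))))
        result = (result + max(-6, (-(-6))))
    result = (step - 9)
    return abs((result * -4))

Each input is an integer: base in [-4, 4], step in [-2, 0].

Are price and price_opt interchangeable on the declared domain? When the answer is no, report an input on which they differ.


The two are interchangeable: loop structure differs, and arithmetic usage differs, and statement counts differ, and min/max/abs usage differs, and constant usage differs, and local variable names differ, and every declared input agrees.
Tracing base=-2, step=-1: price: delta := 0 | count := -18 | ((max(count, -3) + (-delta)) == (count - base)): false | result := 0 | iter turn=-2: | result := 324 | iter pos=0: | result := 330 | iter pos=1: | result := 336 | iter turn=-1: | result := 660 | iter pos=0: | result := 666 | iter pos=1: | result := 672 | iter turn=0: | result := 996 | iter pos=0: | result := 1002 | iter pos=1: | result := 1008 | iter turn=1: | result := 1332 | iter pos=0: | result := 1338 | iter pos=1: | result := 1344 | iter turn=2: | result := 1668 | iter pos=0: | result := 1674 | iter pos=1: | result := 1680 | result := -10 | result 40 | price_opt: shift := -2 | delta := 0 | scale := -2 | count := -18 | ((max(count, -3) + (-delta)) == (count - base)): false | result := 0 | iter turn=-2: | result := 324 | result := 330 | result := 336 | iter turn=-1: | result := 660 | result := 666 | result := 672 | iter turn=0: | result := 996 | result := 1002 | result := 1008 | iter turn=1: | result := 1332 | result := 1338 | result := 1344 | iter turn=2: | result := 1668 | result := 1674 | result := 1680 | result := -10 | result 40 — matching result 40.
Across all 27 domain points the two functions coincide.
verdict: equivalent


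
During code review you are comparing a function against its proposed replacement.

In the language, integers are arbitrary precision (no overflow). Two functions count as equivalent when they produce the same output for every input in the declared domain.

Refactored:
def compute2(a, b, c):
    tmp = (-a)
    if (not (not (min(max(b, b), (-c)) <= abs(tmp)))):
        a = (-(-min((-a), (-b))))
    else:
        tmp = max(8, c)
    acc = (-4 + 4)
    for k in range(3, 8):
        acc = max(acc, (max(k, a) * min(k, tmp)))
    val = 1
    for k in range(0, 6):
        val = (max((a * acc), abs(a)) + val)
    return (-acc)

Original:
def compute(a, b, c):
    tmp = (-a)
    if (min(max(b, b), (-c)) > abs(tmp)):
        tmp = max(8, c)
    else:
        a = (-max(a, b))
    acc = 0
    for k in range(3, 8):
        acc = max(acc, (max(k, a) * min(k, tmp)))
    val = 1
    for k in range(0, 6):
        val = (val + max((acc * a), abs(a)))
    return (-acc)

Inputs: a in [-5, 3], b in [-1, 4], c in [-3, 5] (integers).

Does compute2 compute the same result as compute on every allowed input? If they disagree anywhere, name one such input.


Changes here: constant usage differs, arithmetic usage differs, comparison usage differs, min/max/abs usage differs, boolean connective usage differs; the full 486-point sweep finds no disagreement.
verdict: equivalent
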